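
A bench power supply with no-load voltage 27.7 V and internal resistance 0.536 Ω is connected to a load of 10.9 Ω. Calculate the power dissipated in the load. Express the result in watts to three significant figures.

Find the circuit current first, then P = I²R for the load (series elements share I).
I = ε / (r + R) = 27.7 / (0.536 + 10.9) = 2.422 A
P_load = I² R = (2.422)² × 10.9 = 63.95 W

63.9 W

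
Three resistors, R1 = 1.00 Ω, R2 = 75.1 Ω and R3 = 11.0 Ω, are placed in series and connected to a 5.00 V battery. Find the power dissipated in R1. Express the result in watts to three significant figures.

0.00330 W

In a series string the same current flows through every resistor — find that current, then P = I²R for the one we want.
R_total = 1.00 + 75.1 + 11.0 = 87.10 Ω
I = V / R_total = 5.00 / 87.10 = 0.05741 A
P_R1 = I² × R1 = (0.05741)² × 1.00 = 0.003295 W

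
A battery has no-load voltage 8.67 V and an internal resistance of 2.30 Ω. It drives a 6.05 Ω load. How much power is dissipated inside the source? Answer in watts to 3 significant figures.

The source's internal resistance is just another series element carrying I; its dissipation is I²r.
I = ε / (r + R) = 8.67 / (2.30 + 6.05) = 1.038 A
P_int = I² r = (1.038)² × 2.30 = 2.480 W

2.48 W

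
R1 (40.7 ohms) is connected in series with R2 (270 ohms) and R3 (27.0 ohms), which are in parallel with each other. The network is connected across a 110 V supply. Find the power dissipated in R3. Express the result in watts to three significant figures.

63.4 W

Replace R2 and R3 with their parallel equivalent so the circuit becomes R1 in series with R_p.
R_p = (270×27.0)/(270+27.0) = 24.55 Ω
R_total = 40.7 + 24.55 = 65.25 Ω
I = V / R_total = 110 / 65.25 = 1.686 A
Voltage across the parallel pair: V_p = I × R_p = 1.686 × 24.55 = 41.38 V
With V_p across R3, its power is V_p²/R3.
P_R3 = (41.38)² / 27.0 = 63.43 W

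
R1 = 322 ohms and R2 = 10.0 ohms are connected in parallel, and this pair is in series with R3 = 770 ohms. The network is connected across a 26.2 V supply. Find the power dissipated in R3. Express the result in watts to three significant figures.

Combine R1 and R2 into their parallel equivalent first, reducing the network to two series resistors.
R_p = (322×10.0)/(322+10.0) = 9.699 Ω
R_total = R_p + 770 = 9.699 + 770 = 779.7 Ω
I = V / R_total = 26.2 / 779.7 = 0.03360 A
All the supply current flows through R3; use P = I²R3.
P_R3 = (0.03360)² × 770 = 0.8694 W

0.869 W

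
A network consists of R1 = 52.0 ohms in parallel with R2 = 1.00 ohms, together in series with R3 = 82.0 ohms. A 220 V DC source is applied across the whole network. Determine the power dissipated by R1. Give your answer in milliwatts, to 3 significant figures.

Combine R1 and R2 into their parallel equivalent first, reducing the network to two series resistors.
R_p = (52.0×1.00)/(52.0+1.00) = 0.9811 Ω
R_total = R_p + 82.0 = 0.9811 + 82.0 = 82.98 Ω
I = V / R_total = 220 / 82.98 = 2.651 A
Voltage across the parallel pair: V_p = I × R_p = 2.651 × 0.9811 = 2.601 V
Use P = V²/R for R1 with V = V_p.
P_R1 = (2.601)² / 52.0 = 0.1301 W

130 mW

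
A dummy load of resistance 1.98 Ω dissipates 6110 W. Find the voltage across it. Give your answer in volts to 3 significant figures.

The two known quantities fix the third via V = √(P R).
V = √(6110 × 1.98) = 110.0 V

110 V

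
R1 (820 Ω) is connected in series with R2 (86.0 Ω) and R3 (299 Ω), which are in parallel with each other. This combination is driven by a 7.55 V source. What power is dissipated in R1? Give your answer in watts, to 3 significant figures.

Reduce the parallel pair to R_p first; the network is then a simple series string.
R_p = (86.0×299)/(86.0+299) = 66.79 Ω
R_total = 820 + 66.79 = 886.8 Ω
I = V / R_total = 7.55 / 886.8 = 0.008514 A
R1 carries the full series current, so P = I²R.
P_R1 = (0.008514)² × 820 = 0.05944 W

0.0594 W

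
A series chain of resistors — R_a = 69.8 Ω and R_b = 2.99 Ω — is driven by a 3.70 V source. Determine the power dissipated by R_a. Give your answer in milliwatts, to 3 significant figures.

Since the resistors are in series they all carry the loop current I = V/R_total; the power in any one is I²R.
R_total = 69.8 + 2.99 = 72.79 Ω
I = V / R_total = 3.70 / 72.79 = 0.05083 A
P_R_a = I² × R_a = (0.05083)² × 69.8 = 0.1803 W

180 mW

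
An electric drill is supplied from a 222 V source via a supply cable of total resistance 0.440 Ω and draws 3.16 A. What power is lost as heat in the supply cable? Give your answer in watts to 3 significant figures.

Only the current and the line resistance are needed for the I²R loss.
The supply cable carries the full 3.16 A.
P_line = I² R_line = (3.160)² × 0.440 = 4.394 W

4.39 W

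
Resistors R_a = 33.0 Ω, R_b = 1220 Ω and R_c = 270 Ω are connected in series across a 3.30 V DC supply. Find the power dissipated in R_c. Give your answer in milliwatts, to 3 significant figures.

1.27 mW

Series elements share the same current, so find I first, then use P = I²R.
R_total = 33.0 + 1220 + 270 = 1523 Ω
I = V / R_total = 3.30 / 1523 = 0.002167 A
P_R_c = I² × R_c = (0.002167)² × 270 = 0.001268 W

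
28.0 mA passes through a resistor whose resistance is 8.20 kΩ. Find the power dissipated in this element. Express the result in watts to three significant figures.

6.43 W

Knowing I and R, the power is just I²R — no need to find V first.
P = (0.02800 A)² × 8200 Ω = 6.429 W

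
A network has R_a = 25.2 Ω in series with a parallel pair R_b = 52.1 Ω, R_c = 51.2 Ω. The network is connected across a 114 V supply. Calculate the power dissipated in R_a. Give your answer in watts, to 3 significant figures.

Replace R_b and R_c with their parallel equivalent so the circuit becomes R_a in series with R_p.
R_p = (52.1×51.2)/(52.1+51.2) = 25.82 Ω
R_total = 25.2 + 25.82 = 51.02 Ω
I = V / R_total = 114 / 51.02 = 2.234 A
All the current flows through R_a; use P = I²R.
P_R_a = (2.234)² × 25.2 = 125.8 W

126 W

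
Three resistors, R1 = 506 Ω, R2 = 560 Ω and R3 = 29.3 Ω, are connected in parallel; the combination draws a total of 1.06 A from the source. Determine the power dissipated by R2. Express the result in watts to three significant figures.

1.40 W

Parallel branches share V, not I — compute V via R_eq, then use V²/R for the target branch.
1/R_eq = 1/506 + 1/560 + 1/29.3 ⇒ R_eq = 26.39 Ω
V = I_total × R_eq = 1.060 × 26.39 = 27.97 V
P_R2 = V² / R2 = (27.97)² / 560 = 1.397 W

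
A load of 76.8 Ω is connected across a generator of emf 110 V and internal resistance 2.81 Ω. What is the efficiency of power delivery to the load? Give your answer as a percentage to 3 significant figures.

96.5 %

The source delivers εI, of which I²R reaches the load and I²r is lost; since I is common, η = R/(R+r).
η = R / (R + r) = 76.8 / (76.8 + 2.81) = 0.9647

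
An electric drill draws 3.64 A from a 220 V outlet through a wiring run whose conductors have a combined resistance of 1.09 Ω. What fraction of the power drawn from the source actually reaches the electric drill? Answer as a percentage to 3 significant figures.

98.2 %

The wiring run carries the full 3.64 A.
P_line = I² R_line = (3.640)² × 1.09 = 14.44 W
P_source = V I = 220 × 3.640 = 800.8 W; P_load = 786.4 W
η = P_load / P_source = 786.4 / 800.8 = 0.9820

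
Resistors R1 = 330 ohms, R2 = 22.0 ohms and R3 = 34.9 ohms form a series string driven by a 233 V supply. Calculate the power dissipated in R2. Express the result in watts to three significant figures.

7.98 W

Series elements share the same current, so find I first, then use P = I²R.
R_total = 330 + 22.0 + 34.9 = 386.9 Ω
I = V / R_total = 233 / 386.9 = 0.6022 A
P_R2 = I² × R2 = (0.6022)² × 22.0 = 7.979 W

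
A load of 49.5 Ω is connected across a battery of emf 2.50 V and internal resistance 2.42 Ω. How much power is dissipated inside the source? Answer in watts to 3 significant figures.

The internal resistance carries the same current as the load; P_int = I²r.
I = ε / (r + R) = 2.50 / (2.42 + 49.5) = 0.04815 A
P_int = I² r = (0.04815)² × 2.42 = 0.005611 W

0.00561 W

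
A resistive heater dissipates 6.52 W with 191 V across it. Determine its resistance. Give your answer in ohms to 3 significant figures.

From P = V I = I²R = V²/R, with the two given quantities we get R = V² / P.
R = (191)² / 6.52 = 5595 Ω

5600 Ω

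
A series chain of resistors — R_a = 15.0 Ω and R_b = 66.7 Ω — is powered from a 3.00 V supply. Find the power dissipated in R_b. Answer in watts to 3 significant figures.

0.0899 W

In a series string the same current flows through every resistor — find that current, then P = I²R for the one we want.
R_total = 15.0 + 66.7 = 81.70 Ω
I = V / R_total = 3.00 / 81.70 = 0.03672 A
P_R_b = I² × R_b = (0.03672)² × 66.7 = 0.08993 W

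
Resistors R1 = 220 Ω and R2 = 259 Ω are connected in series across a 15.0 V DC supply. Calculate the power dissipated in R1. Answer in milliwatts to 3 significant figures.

216 mW

The current is common to all series resistors; compute it, then apply P = I²R for the target.
R_total = 220 + 259 = 479.0 Ω
I = V / R_total = 15.0 / 479.0 = 0.03132 A
P_R1 = I² × R1 = (0.03132)² × 220 = 0.2157 W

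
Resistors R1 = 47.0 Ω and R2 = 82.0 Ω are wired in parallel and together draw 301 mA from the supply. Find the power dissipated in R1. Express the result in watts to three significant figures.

1.72 W

Only the total current is stated, so first find the parallel equivalent to get the voltage across the combination.
1/R_eq = 1/47.0 + 1/82.0 ⇒ R_eq = 29.88 Ω
V = I_total × R_eq = 0.3010 × 29.88 = 8.993 V
P_R1 = V² / R1 = (8.993)² / 47.0 = 1.721 W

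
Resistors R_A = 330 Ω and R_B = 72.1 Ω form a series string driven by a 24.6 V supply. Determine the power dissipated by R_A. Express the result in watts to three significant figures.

1.24 W

In a series string the same current flows through every resistor — find that current, then P = I²R for the one we want.
R_total = 330 + 72.1 = 402.1 Ω
I = V / R_total = 24.6 / 402.1 = 0.06118 A
P_R_A = I² × R_A = (0.06118)² × 330 = 1.235 W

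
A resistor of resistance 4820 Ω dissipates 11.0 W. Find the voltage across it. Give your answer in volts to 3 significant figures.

From P = V I = I²R = V²/R, with the two given quantities we get V = √(P R).
V = √(11.0 × 4820) = 230.3 V

230 V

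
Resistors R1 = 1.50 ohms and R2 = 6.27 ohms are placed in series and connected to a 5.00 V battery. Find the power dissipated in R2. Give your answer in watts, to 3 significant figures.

The current is common to all series resistors; compute it, then apply P = I²R for the target.
R_total = 1.50 + 6.27 = 7.770 Ω
I = V / R_total = 5.00 / 7.770 = 0.6435 A
P_R2 = I² × R2 = (0.6435)² × 6.27 = 2.596 W

2.60 W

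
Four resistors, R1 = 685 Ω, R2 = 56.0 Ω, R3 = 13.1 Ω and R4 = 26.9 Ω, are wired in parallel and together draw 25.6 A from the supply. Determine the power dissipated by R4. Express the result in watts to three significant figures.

1380 W

We need the common branch voltage; get it from I_total × R_eq, then P = V²/R for the branch.
1/R_eq = 1/685 + 1/56.0 + 1/13.1 + 1/26.9 ⇒ R_eq = 7.529 Ω
V = I_total × R_eq = 25.60 × 7.529 = 192.7 V
P_R4 = V² / R4 = (192.7)² / 26.9 = 1381 W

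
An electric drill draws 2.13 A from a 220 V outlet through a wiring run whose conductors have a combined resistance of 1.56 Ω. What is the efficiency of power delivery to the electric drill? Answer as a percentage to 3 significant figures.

98.5 %

The wiring run carries the full 2.13 A.
P_line = I² R_line = (2.130)² × 1.56 = 7.078 W
P_source = V I = 220 × 2.130 = 468.6 W; P_load = 461.5 W
η = P_load / P_source = 461.5 / 468.6 = 0.9849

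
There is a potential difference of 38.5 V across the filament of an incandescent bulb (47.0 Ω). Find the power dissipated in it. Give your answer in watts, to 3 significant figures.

31.5 W

Voltage and resistance are given, so P = V²/R is the one-step route.
P = (38.5 V)² / 47.0 Ω = 31.54 W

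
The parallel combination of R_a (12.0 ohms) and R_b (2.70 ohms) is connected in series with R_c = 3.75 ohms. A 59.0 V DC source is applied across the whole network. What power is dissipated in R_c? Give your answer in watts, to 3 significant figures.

368 W

Reduce the parallel combination to a single R_p; the circuit then becomes R_p in series with the remaining resistor.
R_p = (12.0×2.70)/(12.0+2.70) = 2.204 Ω
R_total = R_p + 3.75 = 2.204 + 3.75 = 5.954 Ω
I = V / R_total = 59.0 / 5.954 = 9.909 A
R_c carries the full series current, so P = I²R.
P_R_c = (9.909)² × 3.75 = 368.2 W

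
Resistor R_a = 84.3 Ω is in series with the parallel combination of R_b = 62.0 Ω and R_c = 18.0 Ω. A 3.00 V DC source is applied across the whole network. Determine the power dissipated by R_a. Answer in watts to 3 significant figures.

0.0786 W

Collapse R_b‖R_c to a single equivalent, reducing the network to two series elements.
R_p = (62.0×18.0)/(62.0+18.0) = 13.95 Ω
R_total = 84.3 + 13.95 = 98.25 Ω
I = V / R_total = 3.00 / 98.25 = 0.03053 A
R_a carries the full series current, so P = I²R.
P_R_a = (0.03053)² × 84.3 = 0.07860 W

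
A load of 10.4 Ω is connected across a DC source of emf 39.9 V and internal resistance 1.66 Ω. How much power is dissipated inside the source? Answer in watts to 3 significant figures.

The internal resistance carries the same current as the load; P_int = I²r.
I = ε / (r + R) = 39.9 / (1.66 + 10.4) = 3.308 A
P_int = I² r = (3.308)² × 1.66 = 18.17 W

18.2 W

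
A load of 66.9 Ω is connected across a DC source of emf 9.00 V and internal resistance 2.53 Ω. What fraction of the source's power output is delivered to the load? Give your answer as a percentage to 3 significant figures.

96.4 %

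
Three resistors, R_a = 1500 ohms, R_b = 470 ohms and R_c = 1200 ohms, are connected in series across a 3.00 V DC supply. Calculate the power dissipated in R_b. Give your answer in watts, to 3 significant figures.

0.000421 W

In a series string the same current flows through every resistor — find that current, then P = I²R for the one we want.
R_total = 1500 + 470 + 1200 = 3170 Ω
I = V / R_total = 3.00 / 3170 = 0.0009464 A
P_R_b = I² × R_b = (0.0009464)² × 470 = 0.0004209 W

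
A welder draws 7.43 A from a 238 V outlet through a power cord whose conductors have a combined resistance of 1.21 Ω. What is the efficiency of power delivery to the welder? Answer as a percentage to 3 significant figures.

The power cord carries the full 7.43 A.
P_line = I² R_line = (7.430)² × 1.21 = 66.80 W
P_source = V I = 238 × 7.430 = 1768 W; P_load = 1702 W
η = P_load / P_source = 1702 / 1768 = 0.9622

96.2 %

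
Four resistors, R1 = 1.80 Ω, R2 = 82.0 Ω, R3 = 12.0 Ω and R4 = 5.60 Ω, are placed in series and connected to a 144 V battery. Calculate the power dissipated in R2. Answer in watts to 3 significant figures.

In a series string the same current flows through every resistor — find that current, then P = I²R for the one we want.
R_total = 1.80 + 82.0 + 12.0 + 5.60 = 101.4 Ω
I = V / R_total = 144 / 101.4 = 1.420 A
P_R2 = I² × R2 = (1.420)² × 82.0 = 165.4 W

165 W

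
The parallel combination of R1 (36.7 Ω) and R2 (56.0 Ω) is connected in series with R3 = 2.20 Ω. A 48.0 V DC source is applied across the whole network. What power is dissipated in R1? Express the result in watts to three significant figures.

52.0 W

Combine R1 and R2 into their parallel equivalent first, reducing the network to two series resistors.
R_p = (36.7×56.0)/(36.7+56.0) = 22.17 Ω
R_total = R_p + 2.20 = 22.17 + 2.20 = 24.37 Ω
I = V / R_total = 48.0 / 24.37 = 1.970 A
Voltage across the parallel pair: V_p = I × R_p = 1.970 × 22.17 = 43.67 V
R1 has V_p across it, so P = V_p²/R1.
P_R1 = (43.67)² / 36.7 = 51.96 W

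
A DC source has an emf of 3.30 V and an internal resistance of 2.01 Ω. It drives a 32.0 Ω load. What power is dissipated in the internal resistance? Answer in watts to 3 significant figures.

0.0189 W

r is in series with the load, so it carries the full circuit current — the loss in it is I²r.
I = ε / (r + R) = 3.30 / (2.01 + 32.0) = 0.09703 A
P_int = I² r = (0.09703)² × 2.01 = 0.01892 W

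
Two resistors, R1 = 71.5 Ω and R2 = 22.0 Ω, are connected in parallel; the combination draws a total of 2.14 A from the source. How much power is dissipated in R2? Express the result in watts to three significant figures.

We need the common branch voltage; get it from I_total × R_eq, then P = V²/R for the branch.
1/R_eq = 1/71.5 + 1/22.0 ⇒ R_eq = 16.82 Ω
V = I_total × R_eq = 2.140 × 16.82 = 36.00 V
P_R2 = V² / R2 = (36.00)² / 22.0 = 58.92 W

58.9 W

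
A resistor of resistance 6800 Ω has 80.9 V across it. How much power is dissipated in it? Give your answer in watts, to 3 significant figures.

0.962 W

Voltage and resistance are given, so P = V²/R is the one-step route.
P = (80.9 V)² / 6800 Ω = 0.9625 W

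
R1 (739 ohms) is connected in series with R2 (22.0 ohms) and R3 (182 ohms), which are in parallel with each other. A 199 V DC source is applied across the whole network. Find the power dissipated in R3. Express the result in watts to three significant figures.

0.146 W

First combine the parallel branches into one equivalent R_p, then R1 + R_p is a series pair.
R_p = (22.0×182)/(22.0+182) = 19.63 Ω
R_total = 739 + 19.63 = 758.6 Ω
I = V / R_total = 199 / 758.6 = 0.2623 A
Voltage across the parallel pair: V_p = I × R_p = 0.2623 × 19.63 = 5.149 V
With V_p across R3, its power is V_p²/R3.
P_R3 = (5.149)² / 182 = 0.1456 W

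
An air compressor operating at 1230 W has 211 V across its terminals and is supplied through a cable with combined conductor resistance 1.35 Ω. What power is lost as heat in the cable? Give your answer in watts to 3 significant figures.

45.9 W

The cable and load are in series, so the same current flows in both; the loss is I²R_line.
I = P / V = 1230 / 211 = 5.829 A through the cable.
P_line = I² R_line = (5.829)² × 1.35 = 45.88 W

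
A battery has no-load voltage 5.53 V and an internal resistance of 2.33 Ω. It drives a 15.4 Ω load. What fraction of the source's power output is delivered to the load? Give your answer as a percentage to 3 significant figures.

86.9 %

Both r and R carry the same current, so the power split is just the resistance split: η = R/(R+r).
η = R / (R + r) = 15.4 / (15.4 + 2.33) = 0.8686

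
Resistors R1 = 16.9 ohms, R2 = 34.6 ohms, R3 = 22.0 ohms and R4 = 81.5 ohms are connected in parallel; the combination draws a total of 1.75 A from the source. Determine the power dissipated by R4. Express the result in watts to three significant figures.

The branches share the same voltage, but only the total current is given — find V from the equivalent resistance first.
1/R_eq = 1/16.9 + 1/34.6 + 1/22.0 + 1/81.5 ⇒ R_eq = 6.859 Ω
V = I_total × R_eq = 1.750 × 6.859 = 12.00 V
P_R4 = V² / R4 = (12.00)² / 81.5 = 1.768 W

1.77 W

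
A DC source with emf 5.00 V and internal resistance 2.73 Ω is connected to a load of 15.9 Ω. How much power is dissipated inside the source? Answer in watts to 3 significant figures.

0.197 W

Internal loss is I²r, with I set by the total series resistance r+R.
I = ε / (r + R) = 5.00 / (2.73 + 15.9) = 0.2684 A
P_int = I² r = (0.2684)² × 2.73 = 0.1966 W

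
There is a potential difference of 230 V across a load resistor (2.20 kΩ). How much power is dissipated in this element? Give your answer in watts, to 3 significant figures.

We know the drop across the element and its resistance — P = V²/R, one step.
P = (230 V)² / 2200 Ω = 24.05 W

24.0 W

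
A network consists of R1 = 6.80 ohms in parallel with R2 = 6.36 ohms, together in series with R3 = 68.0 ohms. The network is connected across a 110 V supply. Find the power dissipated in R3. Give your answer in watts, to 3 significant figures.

162 W

First find R_p for the parallel pair, then treat R_p + R3 as a series loop.
R_p = (6.80×6.36)/(6.80+6.36) = 3.286 Ω
R_total = R_p + 68.0 = 3.286 + 68.0 = 71.29 Ω
I = V / R_total = 110 / 71.29 = 1.543 A
R3 is the series element, so its power is I²R.
P_R3 = (1.543)² × 68.0 = 161.9 W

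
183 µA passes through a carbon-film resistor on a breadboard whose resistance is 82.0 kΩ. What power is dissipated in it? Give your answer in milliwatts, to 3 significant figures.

2.75 mW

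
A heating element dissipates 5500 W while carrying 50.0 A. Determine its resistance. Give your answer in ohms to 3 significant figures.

2.20 Ω

Rearranging the power relation for the two known quantities gives R = P / I².
R = 5500 / (50.00)² = 2.200 Ω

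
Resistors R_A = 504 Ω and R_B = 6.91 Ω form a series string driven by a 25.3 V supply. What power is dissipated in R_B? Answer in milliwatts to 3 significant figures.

Since the resistors are in series they all carry the loop current I = V/R_total; the power in any one is I²R.
R_total = 504 + 6.91 = 510.9 Ω
I = V / R_total = 25.3 / 510.9 = 0.04952 A
P_R_B = I² × R_B = (0.04952)² × 6.91 = 0.01694 W

16.9 mW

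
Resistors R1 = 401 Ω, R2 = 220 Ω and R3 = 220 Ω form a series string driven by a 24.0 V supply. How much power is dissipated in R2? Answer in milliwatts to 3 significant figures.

179 mW

In a series string the same current flows through every resistor — find that current, then P = I²R for the one we want.
R_total = 401 + 220 + 220 = 841.0 Ω
I = V / R_total = 24.0 / 841.0 = 0.02854 A
P_R2 = I² × R2 = (0.02854)² × 220 = 0.1792 W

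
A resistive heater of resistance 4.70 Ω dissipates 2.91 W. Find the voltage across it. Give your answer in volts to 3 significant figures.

3.70 V

The two known quantities fix the third via V = √(P R).
V = √(2.91 × 4.70) = 3.698 V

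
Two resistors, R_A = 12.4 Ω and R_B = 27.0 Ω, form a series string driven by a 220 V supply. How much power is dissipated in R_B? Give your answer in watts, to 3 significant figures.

The current is common to all series resistors; compute it, then apply P = I²R for the target.
R_total = 12.4 + 27.0 = 39.40 Ω
I = V / R_total = 220 / 39.40 = 5.584 A
P_R_B = I² × R_B = (5.584)² × 27.0 = 841.8 W

842 W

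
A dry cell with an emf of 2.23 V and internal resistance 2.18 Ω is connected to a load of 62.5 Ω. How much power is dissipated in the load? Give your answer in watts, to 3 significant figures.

0.0743 W

Find the circuit current first, then P = I²R for the load (series elements share I).
I = ε / (r + R) = 2.23 / (2.18 + 62.5) = 0.03448 A
P_load = I² R = (0.03448)² × 62.5 = 0.07429 W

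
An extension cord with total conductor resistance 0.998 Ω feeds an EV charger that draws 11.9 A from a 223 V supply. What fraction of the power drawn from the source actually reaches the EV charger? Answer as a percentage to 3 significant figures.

The extension cord carries the full 11.9 A.
P_line = I² R_line = (11.90)² × 0.998 = 141.3 W
P_source = V I = 223 × 11.90 = 2654 W; P_load = 2512 W
η = P_load / P_source = 2512 / 2654 = 0.9467

94.7 %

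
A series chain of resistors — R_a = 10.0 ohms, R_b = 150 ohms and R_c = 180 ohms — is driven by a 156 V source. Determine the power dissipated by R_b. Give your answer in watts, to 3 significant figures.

31.6 W

Every series element carries the same I. Get I from the total resistance, then P = I² × R_b.
R_total = 10.0 + 150 + 180 = 340.0 Ω
I = V / R_total = 156 / 340.0 = 0.4588 A
P_R_b = I² × R_b = (0.4588)² × 150 = 31.58 W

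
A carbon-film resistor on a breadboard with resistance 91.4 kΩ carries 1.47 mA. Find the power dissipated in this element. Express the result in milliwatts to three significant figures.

198 mW

With I and R stated, P = I²R applies in one step.
P = (0.001470 A)² × 91400 Ω = 0.1975 W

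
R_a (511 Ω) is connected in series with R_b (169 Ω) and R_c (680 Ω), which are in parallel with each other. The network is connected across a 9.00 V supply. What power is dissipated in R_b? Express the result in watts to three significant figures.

Replace R_b and R_c with their parallel equivalent so the circuit becomes R_a in series with R_p.
R_p = (169×680)/(169+680) = 135.4 Ω
R_total = 511 + 135.4 = 646.4 Ω
I = V / R_total = 9.00 / 646.4 = 0.01392 A
Voltage across the parallel pair: V_p = I × R_p = 0.01392 × 135.4 = 1.885 V
With V_p across R_b, its power is V_p²/R_b.
P_R_b = (1.885)² / 169 = 0.02102 W

0.0210 W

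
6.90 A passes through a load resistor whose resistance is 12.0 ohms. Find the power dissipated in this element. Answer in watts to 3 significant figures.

571 W

Current and resistance are given, so P = I²R is the direct form.
P = (6.900 A)² × 12.0 Ω = 571.3 W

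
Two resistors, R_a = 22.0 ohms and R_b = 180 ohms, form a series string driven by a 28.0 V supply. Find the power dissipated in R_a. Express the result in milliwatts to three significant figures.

423 mW

Series elements share the same current, so find I first, then use P = I²R.
R_total = 22.0 + 180 = 202.0 Ω
I = V / R_total = 28.0 / 202.0 = 0.1386 A
P_R_a = I² × R_a = (0.1386)² × 22.0 = 0.4227 W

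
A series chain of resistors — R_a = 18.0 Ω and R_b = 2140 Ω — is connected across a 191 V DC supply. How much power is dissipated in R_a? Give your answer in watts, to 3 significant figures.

Since the resistors are in series they all carry the loop current I = V/R_total; the power in any one is I²R.
R_total = 18.0 + 2140 = 2158 Ω
I = V / R_total = 191 / 2158 = 0.08851 A
P_R_a = I² × R_a = (0.08851)² × 18.0 = 0.1410 W

0.141 W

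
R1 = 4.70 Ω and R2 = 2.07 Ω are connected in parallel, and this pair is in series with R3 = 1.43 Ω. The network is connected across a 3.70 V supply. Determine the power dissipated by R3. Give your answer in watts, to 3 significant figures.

First find R_p for the parallel pair, then treat R_p + R3 as a series loop.
R_p = (4.70×2.07)/(4.70+2.07) = 1.437 Ω
R_total = R_p + 1.43 = 1.437 + 1.43 = 2.867 Ω
I = V / R_total = 3.70 / 2.867 = 1.291 A
All the supply current flows through R3; use P = I²R3.
P_R3 = (1.291)² × 1.43 = 2.382 W

2.38 W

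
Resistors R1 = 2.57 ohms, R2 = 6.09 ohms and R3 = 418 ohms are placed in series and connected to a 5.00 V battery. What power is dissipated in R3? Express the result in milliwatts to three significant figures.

In a series string the same current flows through every resistor — find that current, then P = I²R for the one we want.
R_total = 2.57 + 6.09 + 418 = 426.7 Ω
I = V / R_total = 5.00 / 426.7 = 0.01172 A
P_R3 = I² × R3 = (0.01172)² × 418 = 0.05741 W

57.4 mW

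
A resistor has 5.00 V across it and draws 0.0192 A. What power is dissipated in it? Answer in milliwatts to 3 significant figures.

V and I are known directly — P = V I, no intermediate step needed.
P = 5.00 V × 0.01920 A = 0.09600 W

96.0 mW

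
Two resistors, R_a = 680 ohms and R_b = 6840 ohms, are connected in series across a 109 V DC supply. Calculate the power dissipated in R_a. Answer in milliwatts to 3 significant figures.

143 mW

The current is common to all series resistors; compute it, then apply P = I²R for the target.
R_total = 680 + 6840 = 7520 Ω
I = V / R_total = 109 / 7520 = 0.01449 A
P_R_a = I² × R_a = (0.01449)² × 680 = 0.1429 W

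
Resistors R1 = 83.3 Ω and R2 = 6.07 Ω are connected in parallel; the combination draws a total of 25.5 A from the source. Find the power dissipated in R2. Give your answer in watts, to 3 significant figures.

We need the common branch voltage; get it from I_total × R_eq, then P = V²/R for the branch.
1/R_eq = 1/83.3 + 1/6.07 ⇒ R_eq = 5.658 Ω
V = I_total × R_eq = 25.50 × 5.658 = 144.3 V
P_R2 = V² / R2 = (144.3)² / 6.07 = 3429 W

3430 W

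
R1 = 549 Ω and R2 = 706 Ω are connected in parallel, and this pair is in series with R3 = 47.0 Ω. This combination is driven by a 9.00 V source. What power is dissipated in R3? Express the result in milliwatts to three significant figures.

30.1 mW

Reduce the parallel combination to a single R_p; the circuit then becomes R_p in series with the remaining resistor.
R_p = (549×706)/(549+706) = 308.8 Ω
R_total = R_p + 47.0 = 308.8 + 47.0 = 355.8 Ω
I = V / R_total = 9.00 / 355.8 = 0.02529 A
R3 is the series element, so its power is I²R.
P_R3 = (0.02529)² × 47.0 = 0.03007 W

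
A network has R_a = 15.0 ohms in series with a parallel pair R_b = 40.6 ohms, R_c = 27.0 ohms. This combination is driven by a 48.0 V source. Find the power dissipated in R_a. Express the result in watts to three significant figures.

Reduce the parallel pair to R_p first; the network is then a simple series string.
R_p = (40.6×27.0)/(40.6+27.0) = 16.22 Ω
R_total = 15.0 + 16.22 = 31.22 Ω
I = V / R_total = 48.0 / 31.22 = 1.538 A
All the current flows through R_a; use P = I²R.
P_R_a = (1.538)² × 15.0 = 35.47 W

35.5 W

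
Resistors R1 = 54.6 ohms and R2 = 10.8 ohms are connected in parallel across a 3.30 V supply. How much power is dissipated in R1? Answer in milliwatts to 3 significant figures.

Every branch has 3.30 V across it, so for R1 the power is simply V²/R.
P_R1 = V² / R1 = (3.30)² / 54.6 Ω = 0.1995 W

199 mW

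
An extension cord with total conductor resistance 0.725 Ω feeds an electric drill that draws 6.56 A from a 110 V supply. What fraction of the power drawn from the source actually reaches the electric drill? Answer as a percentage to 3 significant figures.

95.7 %

The extension cord carries the full 6.56 A.
P_line = I² R_line = (6.560)² × 0.725 = 31.20 W
P_source = V I = 110 × 6.560 = 721.6 W; P_load = 690.4 W
η = P_load / P_source = 690.4 / 721.6 = 0.9568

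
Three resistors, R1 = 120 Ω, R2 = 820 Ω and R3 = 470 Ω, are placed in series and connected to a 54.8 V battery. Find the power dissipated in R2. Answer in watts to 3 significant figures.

Every series element carries the same I. Get I from the total resistance, then P = I² × R2.
R_total = 120 + 820 + 470 = 1410 Ω
I = V / R_total = 54.8 / 1410 = 0.03887 A
P_R2 = I² × R2 = (0.03887)² × 820 = 1.239 W

1.24 W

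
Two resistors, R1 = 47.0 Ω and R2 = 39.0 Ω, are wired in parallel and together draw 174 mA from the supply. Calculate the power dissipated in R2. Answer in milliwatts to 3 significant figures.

353 mW

Parallel branches share V, not I — compute V via R_eq, then use V²/R for the target branch.
1/R_eq = 1/47.0 + 1/39.0 ⇒ R_eq = 21.31 Ω
V = I_total × R_eq = 0.1740 × 21.31 = 3.709 V
P_R2 = V² / R2 = (3.709)² / 39.0 = 0.3527 W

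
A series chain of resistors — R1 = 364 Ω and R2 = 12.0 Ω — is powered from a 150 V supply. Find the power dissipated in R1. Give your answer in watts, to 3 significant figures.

Every series element carries the same I. Get I from the total resistance, then P = I² × R1.
R_total = 364 + 12.0 = 376.0 Ω
I = V / R_total = 150 / 376.0 = 0.3989 A
P_R1 = I² × R1 = (0.3989)² × 364 = 57.93 W

57.9 W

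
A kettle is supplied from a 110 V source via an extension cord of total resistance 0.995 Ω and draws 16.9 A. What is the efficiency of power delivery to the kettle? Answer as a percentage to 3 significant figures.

84.7 %

The extension cord carries the full 16.9 A.
P_line = I² R_line = (16.90)² × 0.995 = 284.2 W
P_source = V I = 110 × 16.90 = 1859 W; P_load = 1575 W
η = P_load / P_source = 1575 / 1859 = 0.8471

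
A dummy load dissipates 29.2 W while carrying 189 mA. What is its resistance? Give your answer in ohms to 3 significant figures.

The two known quantities fix the third via R = P / I².
R = 29.2 / (0.1890)² = 817.4 Ω

817 Ω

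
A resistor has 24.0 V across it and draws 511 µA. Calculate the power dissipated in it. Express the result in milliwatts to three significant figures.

12.3 mW

V and I are known directly — P = V I, no intermediate step needed.
P = 24.0 V × 0.0005110 A = 0.01226 W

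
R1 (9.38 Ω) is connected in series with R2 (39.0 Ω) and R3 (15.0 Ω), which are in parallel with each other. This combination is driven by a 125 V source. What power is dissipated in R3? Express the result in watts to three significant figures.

299 W

Replace R2 and R3 with their parallel equivalent so the circuit becomes R1 in series with R_p.
R_p = (39.0×15.0)/(39.0+15.0) = 10.83 Ω
R_total = 9.38 + 10.83 = 20.21 Ω
I = V / R_total = 125 / 20.21 = 6.184 A
Voltage across the parallel pair: V_p = I × R_p = 6.184 × 10.83 = 66.99 V
With V_p across R3, its power is V_p²/R3.
P_R3 = (66.99)² / 15.0 = 299.2 W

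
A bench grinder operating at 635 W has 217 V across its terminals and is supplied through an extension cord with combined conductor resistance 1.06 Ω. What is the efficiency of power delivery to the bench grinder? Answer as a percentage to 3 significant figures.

98.6 %

I = P / V = 635 / 217 = 2.926 A through the extension cord.
P_line = I² R_line = (2.926)² × 1.06 = 9.077 W
P_source = P_load + P_line = 635.0 + 9.077 = 644.1 W
η = P_load / P_source = 635.0 / 644.1 = 0.9859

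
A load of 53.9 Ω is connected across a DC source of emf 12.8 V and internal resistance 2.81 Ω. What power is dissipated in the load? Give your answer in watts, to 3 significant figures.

2.75 W

Find the circuit current first, then P = I²R for the load (series elements share I).
I = ε / (r + R) = 12.8 / (2.81 + 53.9) = 0.2257 A
P_load = I² R = (0.2257)² × 53.9 = 2.746 W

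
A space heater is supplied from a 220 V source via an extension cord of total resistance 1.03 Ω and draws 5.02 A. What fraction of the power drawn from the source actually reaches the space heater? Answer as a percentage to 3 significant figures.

97.6 %

The extension cord carries the full 5.02 A.
P_line = I² R_line = (5.020)² × 1.03 = 25.96 W
P_source = V I = 220 × 5.020 = 1104 W; P_load = 1078 W
η = P_load / P_source = 1078 / 1104 = 0.9765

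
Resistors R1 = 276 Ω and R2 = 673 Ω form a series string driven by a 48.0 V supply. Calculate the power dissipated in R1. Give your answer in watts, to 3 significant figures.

0.706 W

In a series string the same current flows through every resistor — find that current, then P = I²R for the one we want.
R_total = 276 + 673 = 949.0 Ω
I = V / R_total = 48.0 / 949.0 = 0.05058 A
P_R1 = I² × R1 = (0.05058)² × 276 = 0.7061 W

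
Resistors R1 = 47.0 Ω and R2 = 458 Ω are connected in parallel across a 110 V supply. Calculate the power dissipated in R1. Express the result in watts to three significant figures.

257 W

Each parallel branch sees the full supply voltage, so P = V²/R applies directly to the target branch.
P_R1 = V² / R1 = (110)² / 47.0 Ω = 257.4 W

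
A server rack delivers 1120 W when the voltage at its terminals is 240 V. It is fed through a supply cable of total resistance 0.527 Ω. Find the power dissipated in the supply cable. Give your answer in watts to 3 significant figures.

11.5 W

The supply cable is a series resistance carrying the load current; its dissipation is I²R_line.
I = P / V = 1120 / 240 = 4.667 A through the supply cable.
P_line = I² R_line = (4.667)² × 0.527 = 11.48 W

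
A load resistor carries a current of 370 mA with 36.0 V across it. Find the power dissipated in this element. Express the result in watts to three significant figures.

13.3 W

Since both terminal voltage and current are stated, P = V I gives the power in one step.
P = 36.0 V × 0.3700 A = 13.32 W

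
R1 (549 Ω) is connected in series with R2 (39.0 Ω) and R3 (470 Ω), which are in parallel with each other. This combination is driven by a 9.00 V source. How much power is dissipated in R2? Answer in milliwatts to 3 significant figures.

Collapse R2‖R3 to a single equivalent, reducing the network to two series elements.
R_p = (39.0×470)/(39.0+470) = 36.01 Ω
R_total = 549 + 36.01 = 585.0 Ω
I = V / R_total = 9.00 / 585.0 = 0.01538 A
Voltage across the parallel pair: V_p = I × R_p = 0.01538 × 36.01 = 0.5540 V
R2 sees V_p directly, so P = V_p² / R2.
P_R2 = (0.5540)² / 39.0 = 0.007870 W

7.87 mW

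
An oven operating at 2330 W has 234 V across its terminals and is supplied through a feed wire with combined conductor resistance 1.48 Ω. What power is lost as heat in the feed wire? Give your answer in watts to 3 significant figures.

The feed wire is a series resistance carrying the load current; its dissipation is I²R_line.
I = P / V = 2330 / 234 = 9.957 A through the feed wire.
P_line = I² R_line = (9.957)² × 1.48 = 146.7 W

147 W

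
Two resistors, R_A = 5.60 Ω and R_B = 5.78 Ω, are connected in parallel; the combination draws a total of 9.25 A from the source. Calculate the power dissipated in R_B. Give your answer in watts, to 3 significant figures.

120 W

Parallel branches share V, not I — compute V via R_eq, then use V²/R for the target branch.
1/R_eq = 1/5.60 + 1/5.78 ⇒ R_eq = 2.844 Ω
V = I_total × R_eq = 9.250 × 2.844 = 26.31 V
P_R_B = V² / R_B = (26.31)² / 5.78 = 119.8 W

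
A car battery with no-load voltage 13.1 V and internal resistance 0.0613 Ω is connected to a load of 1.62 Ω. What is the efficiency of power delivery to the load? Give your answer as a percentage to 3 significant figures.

96.4 %

Both r and R carry the same current, so the power split is just the resistance split: η = R/(R+r).
η = R / (R + r) = 1.62 / (1.62 + 0.0613) = 0.9635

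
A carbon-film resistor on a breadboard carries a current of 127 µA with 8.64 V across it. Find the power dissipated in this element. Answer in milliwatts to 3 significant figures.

V and I are known directly — P = V I, no intermediate step needed.
P = 8.64 V × 0.0001270 A = 0.001097 W

1.10 mW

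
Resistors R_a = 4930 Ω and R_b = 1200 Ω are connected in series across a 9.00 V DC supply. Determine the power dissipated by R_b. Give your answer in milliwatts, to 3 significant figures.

2.59 mW

Since the resistors are in series they all carry the loop current I = V/R_total; the power in any one is I²R.
R_total = 4930 + 1200 = 6130 Ω
I = V / R_total = 9.00 / 6130 = 0.001468 A
P_R_b = I² × R_b = (0.001468)² × 1200 = 0.002587 W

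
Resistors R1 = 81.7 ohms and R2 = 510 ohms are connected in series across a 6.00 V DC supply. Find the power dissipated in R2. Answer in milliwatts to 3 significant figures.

52.4 mW

The current is common to all series resistors; compute it, then apply P = I²R for the target.
R_total = 81.7 + 510 = 591.7 Ω
I = V / R_total = 6.00 / 591.7 = 0.01014 A
P_R2 = I² × R2 = (0.01014)² × 510 = 0.05244 W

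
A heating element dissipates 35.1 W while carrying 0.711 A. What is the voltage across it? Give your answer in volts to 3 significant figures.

From P = V I = I²R = V²/R, with the two given quantities we get V = P / I.
V = 35.1 / 0.7110 = 49.37 V

49.4 V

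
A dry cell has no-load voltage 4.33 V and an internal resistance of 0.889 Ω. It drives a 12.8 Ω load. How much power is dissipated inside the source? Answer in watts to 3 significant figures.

0.0889 W

The source's internal resistance is just another series element carrying I; its dissipation is I²r.
I = ε / (r + R) = 4.33 / (0.889 + 12.8) = 0.3163 A
P_int = I² r = (0.3163)² × 0.889 = 0.08895 W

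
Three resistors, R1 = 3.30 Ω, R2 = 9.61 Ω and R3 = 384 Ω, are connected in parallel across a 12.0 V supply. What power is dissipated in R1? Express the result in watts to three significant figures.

43.6 W

The supply voltage appears across each parallel branch — just use P = V²/R1.
P_R1 = V² / R1 = (12.0)² / 3.30 Ω = 43.64 W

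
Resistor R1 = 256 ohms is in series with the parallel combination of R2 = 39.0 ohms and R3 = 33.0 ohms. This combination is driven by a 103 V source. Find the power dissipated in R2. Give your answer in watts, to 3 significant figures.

Replace R2 and R3 with their parallel equivalent so the circuit becomes R1 in series with R_p.
R_p = (39.0×33.0)/(39.0+33.0) = 17.88 Ω
R_total = 256 + 17.88 = 273.9 Ω
I = V / R_total = 103 / 273.9 = 0.3761 A
Voltage across the parallel pair: V_p = I × R_p = 0.3761 × 17.88 = 6.723 V
R2 sees V_p directly, so P = V_p² / R2.
P_R2 = (6.723)² / 39.0 = 1.159 W

1.16 W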